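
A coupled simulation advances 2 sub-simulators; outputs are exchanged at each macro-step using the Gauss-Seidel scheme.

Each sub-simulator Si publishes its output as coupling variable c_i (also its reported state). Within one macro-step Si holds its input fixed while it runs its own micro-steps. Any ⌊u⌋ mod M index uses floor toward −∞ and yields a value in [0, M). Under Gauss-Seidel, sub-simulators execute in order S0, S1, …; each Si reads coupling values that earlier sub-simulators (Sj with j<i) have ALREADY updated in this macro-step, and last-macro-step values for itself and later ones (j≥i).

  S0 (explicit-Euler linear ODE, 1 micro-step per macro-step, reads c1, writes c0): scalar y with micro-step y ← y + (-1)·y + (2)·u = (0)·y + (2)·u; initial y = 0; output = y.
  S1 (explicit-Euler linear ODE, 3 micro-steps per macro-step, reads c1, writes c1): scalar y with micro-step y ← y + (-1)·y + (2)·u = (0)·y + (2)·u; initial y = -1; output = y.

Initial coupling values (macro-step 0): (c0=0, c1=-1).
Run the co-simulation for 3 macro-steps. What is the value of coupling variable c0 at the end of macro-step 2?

c0 at macro-step 2 = -4

macro 1: S0 reads c1=-1 → after 1×micro: -2; S1 reads c1=-1 → after 3×micro: -2 ⇒ (c0=-2, c1=-2)
macro 2: S0 reads c1=-2 → after 1×micro: -4; S1 reads c1=-2 → after 3×micro: -4 ⇒ (c0=-4, c1=-4)
macro 3: S0 reads c1=-4 → after 1×micro: -8; S1 reads c1=-4 → after 3×micro: -8 ⇒ (c0=-8, c1=-8)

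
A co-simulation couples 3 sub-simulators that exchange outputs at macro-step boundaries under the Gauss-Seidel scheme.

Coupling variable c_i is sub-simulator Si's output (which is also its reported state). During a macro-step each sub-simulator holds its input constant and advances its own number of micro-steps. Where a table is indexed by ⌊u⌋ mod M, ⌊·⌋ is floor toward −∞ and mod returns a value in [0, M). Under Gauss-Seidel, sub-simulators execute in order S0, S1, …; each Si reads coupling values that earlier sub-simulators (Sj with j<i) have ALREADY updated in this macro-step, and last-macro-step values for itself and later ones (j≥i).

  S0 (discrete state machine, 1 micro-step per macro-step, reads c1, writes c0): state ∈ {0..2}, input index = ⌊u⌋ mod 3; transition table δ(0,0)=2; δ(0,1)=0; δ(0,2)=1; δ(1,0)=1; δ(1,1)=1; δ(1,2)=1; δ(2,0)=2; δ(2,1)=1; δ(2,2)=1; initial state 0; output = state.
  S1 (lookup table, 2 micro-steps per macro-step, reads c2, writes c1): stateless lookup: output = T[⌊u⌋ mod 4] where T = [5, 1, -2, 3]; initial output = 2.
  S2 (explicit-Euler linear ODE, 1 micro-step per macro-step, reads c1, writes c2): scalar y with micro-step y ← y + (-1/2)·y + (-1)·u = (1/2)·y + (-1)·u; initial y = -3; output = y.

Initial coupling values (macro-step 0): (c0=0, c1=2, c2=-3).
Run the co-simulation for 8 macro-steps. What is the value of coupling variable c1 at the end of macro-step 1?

c1 at macro-step 1 = 1

macro 1: S0 reads c1=2 → after 1×micro: 1; S1 reads c2=-3 → after 2×micro: 1; S2 reads c1=1 → after 1×micro: -5/2 ⇒ (c0=1, c1=1, c2=-5/2)
macro 2: S0 reads c1=1 → after 1×micro: 1; S1 reads c2=-5/2 → after 2×micro: 1; S2 reads c1=1 → after 1×micro: -9/4 ⇒ (c0=1, c1=1, c2=-9/4)
macro 3: S0 reads c1=1 → after 1×micro: 1; S1 reads c2=-9/4 → after 2×micro: 1; S2 reads c1=1 → after 1×micro: -17/8 ⇒ (c0=1, c1=1, c2=-17/8)
macro 4: S0 reads c1=1 → after 1×micro: 1; S1 reads c2=-17/8 → after 2×micro: 1; S2 reads c1=1 → after 1×micro: -33/16 ⇒ (c0=1, c1=1, c2=-33/16)
macro 5: S0 reads c1=1 → after 1×micro: 1; S1 reads c2=-33/16 → after 2×micro: 1; S2 reads c1=1 → after 1×micro: -65/32 ⇒ (c0=1, c1=1, c2=-65/32)
macro 6: S0 reads c1=1 → after 1×micro: 1; S1 reads c2=-65/32 → after 2×micro: 1; S2 reads c1=1 → after 1×micro: -129/64 ⇒ (c0=1, c1=1, c2=-129/64)
macro 7: S0 reads c1=1 → after 1×micro: 1; S1 reads c2=-129/64 → after 2×micro: 1; S2 reads c1=1 → after 1×micro: -257/128 ⇒ (c0=1, c1=1, c2=-257/128)
macro 8: S0 reads c1=1 → after 1×micro: 1; S1 reads c2=-257/128 → after 2×micro: 1; S2 reads c1=1 → after 1×micro: -513/256 ⇒ (c0=1, c1=1, c2=-513/256)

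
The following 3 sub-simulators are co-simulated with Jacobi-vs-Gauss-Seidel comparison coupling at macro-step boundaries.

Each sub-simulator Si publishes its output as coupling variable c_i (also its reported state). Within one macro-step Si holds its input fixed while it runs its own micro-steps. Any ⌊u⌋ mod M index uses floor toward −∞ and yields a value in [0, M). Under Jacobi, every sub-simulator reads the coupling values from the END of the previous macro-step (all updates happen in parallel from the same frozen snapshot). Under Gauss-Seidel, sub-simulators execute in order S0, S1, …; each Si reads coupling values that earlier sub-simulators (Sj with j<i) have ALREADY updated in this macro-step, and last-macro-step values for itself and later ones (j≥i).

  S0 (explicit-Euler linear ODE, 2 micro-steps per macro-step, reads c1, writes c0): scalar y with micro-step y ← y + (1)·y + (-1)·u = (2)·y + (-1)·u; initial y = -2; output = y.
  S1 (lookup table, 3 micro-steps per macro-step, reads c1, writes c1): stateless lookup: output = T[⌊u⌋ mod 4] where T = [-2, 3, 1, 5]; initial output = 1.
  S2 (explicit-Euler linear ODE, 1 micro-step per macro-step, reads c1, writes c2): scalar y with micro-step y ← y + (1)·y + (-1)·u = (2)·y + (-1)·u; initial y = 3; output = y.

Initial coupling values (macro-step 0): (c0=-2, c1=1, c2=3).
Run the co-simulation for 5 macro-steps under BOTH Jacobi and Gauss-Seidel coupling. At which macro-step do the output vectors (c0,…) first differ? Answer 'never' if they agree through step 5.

first divergence at macro-step: 1

[Jacobi] macro 1: S0 reads c1=1 → after 2×micro: -11; S1 reads c1=1 → after 3×micro: 3; S2 reads c1=1 → after 1×micro: 5 ⇒ (c0=-11, c1=3, c2=5)
[Jacobi] macro 2: S0 reads c1=3 → after 2×micro: -53; S1 reads c1=3 → after 3×micro: 5; S2 reads c1=3 → after 1×micro: 7 ⇒ (c0=-53, c1=5, c2=7)
[Jacobi] macro 3: S0 reads c1=5 → after 2×micro: -227; S1 reads c1=5 → after 3×micro: 3; S2 reads c1=5 → after 1×micro: 9 ⇒ (c0=-227, c1=3, c2=9)
[Jacobi] macro 4: S0 reads c1=3 → after 2×micro: -917; S1 reads c1=3 → after 3×micro: 5; S2 reads c1=3 → after 1×micro: 15 ⇒ (c0=-917, c1=5, c2=15)
[Jacobi] macro 5: S0 reads c1=5 → after 2×micro: -3683; S1 reads c1=5 → after 3×micro: 3; S2 reads c1=5 → after 1×micro: 25 ⇒ (c0=-3683, c1=3, c2=25)
[Gauss-Seidel] macro 1: S0 reads c1=1 → after 2×micro: -11; S1 reads c1=1 → after 3×micro: 3; S2 reads c1=3 → after 1×micro: 3 ⇒ (c0=-11, c1=3, c2=3)
[Gauss-Seidel] macro 2: S0 reads c1=3 → after 2×micro: -53; S1 reads c1=3 → after 3×micro: 5; S2 reads c1=5 → after 1×micro: 1 ⇒ (c0=-53, c1=5, c2=1)
[Gauss-Seidel] macro 3: S0 reads c1=5 → after 2×micro: -227; S1 reads c1=5 → after 3×micro: 3; S2 reads c1=3 → after 1×micro: -1 ⇒ (c0=-227, c1=3, c2=-1)
[Gauss-Seidel] macro 4: S0 reads c1=3 → after 2×micro: -917; S1 reads c1=3 → after 3×micro: 5; S2 reads c1=5 → after 1×micro: -7 ⇒ (c0=-917, c1=5, c2=-7)
[Gauss-Seidel] macro 5: S0 reads c1=5 → after 2×micro: -3683; S1 reads c1=5 → after 3×micro: 3; S2 reads c1=3 → after 1×micro: -17 ⇒ (c0=-3683, c1=3, c2=-17)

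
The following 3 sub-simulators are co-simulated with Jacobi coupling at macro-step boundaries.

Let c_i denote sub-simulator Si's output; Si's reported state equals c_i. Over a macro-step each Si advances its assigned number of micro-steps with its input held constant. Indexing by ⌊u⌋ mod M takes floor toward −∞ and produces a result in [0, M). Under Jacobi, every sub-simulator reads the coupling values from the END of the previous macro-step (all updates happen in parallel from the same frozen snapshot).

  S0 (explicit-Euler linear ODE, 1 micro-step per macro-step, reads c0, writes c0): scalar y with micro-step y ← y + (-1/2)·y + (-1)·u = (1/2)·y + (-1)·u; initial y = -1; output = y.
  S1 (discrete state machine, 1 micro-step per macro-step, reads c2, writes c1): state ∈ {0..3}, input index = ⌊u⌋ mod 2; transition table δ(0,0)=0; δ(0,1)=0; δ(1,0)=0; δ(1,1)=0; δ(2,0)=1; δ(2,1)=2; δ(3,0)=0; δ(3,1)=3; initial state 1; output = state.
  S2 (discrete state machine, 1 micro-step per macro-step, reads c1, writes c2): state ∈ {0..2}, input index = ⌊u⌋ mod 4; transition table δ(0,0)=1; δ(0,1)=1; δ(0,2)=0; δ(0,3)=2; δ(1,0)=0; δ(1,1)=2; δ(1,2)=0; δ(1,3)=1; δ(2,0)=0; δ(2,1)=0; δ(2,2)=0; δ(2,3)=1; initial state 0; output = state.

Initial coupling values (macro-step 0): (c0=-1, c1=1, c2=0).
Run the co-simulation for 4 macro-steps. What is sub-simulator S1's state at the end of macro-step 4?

macro 1: S0 reads c0=-1 → after 1×micro: 1/2; S1 reads c2=0 → after 1×micro: 0; S2 reads c1=1 → after 1×micro: 1 ⇒ (c0=1/2, c1=0, c2=1)
macro 2: S0 reads c0=1/2 → after 1×micro: -1/4; S1 reads c2=1 → after 1×micro: 0; S2 reads c1=0 → after 1×micro: 0 ⇒ (c0=-1/4, c1=0, c2=0)
macro 3: S0 reads c0=-1/4 → after 1×micro: 1/8; S1 reads c2=0 → after 1×micro: 0; S2 reads c1=0 → after 1×micro: 1 ⇒ (c0=1/8, c1=0, c2=1)
macro 4: S0 reads c0=1/8 → after 1×micro: -1/16; S1 reads c2=1 → after 1×micro: 0; S2 reads c1=0 → after 1×micro: 0 ⇒ (c0=-1/16, c1=0, c2=0)

S1 state at macro-step 4 = 0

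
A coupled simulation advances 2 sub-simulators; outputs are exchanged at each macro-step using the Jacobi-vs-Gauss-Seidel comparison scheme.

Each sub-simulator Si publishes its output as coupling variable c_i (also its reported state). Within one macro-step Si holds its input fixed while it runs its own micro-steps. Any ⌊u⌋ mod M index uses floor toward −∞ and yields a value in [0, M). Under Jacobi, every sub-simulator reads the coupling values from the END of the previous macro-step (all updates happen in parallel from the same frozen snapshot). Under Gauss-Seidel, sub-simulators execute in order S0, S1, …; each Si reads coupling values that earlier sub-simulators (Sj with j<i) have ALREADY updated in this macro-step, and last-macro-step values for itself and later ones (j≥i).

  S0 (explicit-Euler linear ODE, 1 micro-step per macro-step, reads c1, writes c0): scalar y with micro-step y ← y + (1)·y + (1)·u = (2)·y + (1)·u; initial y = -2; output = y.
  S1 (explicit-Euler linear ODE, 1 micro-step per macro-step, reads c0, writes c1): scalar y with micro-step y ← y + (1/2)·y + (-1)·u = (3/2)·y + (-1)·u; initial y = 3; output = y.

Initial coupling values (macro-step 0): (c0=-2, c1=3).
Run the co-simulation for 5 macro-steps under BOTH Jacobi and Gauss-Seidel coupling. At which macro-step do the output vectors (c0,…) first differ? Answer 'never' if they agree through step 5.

first divergence at macro-step: 1

[Jacobi] macro 1: S0 reads c1=3 → after 1×micro: -1; S1 reads c0=-2 → after 1×micro: 13/2 ⇒ (c0=-1, c1=13/2)
[Jacobi] macro 2: S0 reads c1=13/2 → after 1×micro: 9/2; S1 reads c0=-1 → after 1×micro: 43/4 ⇒ (c0=9/2, c1=43/4)
[Jacobi] macro 3: S0 reads c1=43/4 → after 1×micro: 79/4; S1 reads c0=9/2 → after 1×micro: 93/8 ⇒ (c0=79/4, c1=93/8)
[Jacobi] macro 4: S0 reads c1=93/8 → after 1×micro: 409/8; S1 reads c0=79/4 → after 1×micro: -37/16 ⇒ (c0=409/8, c1=-37/16)
[Jacobi] macro 5: S0 reads c1=-37/16 → after 1×micro: 1599/16; S1 reads c0=409/8 → after 1×micro: -1747/32 ⇒ (c0=1599/16, c1=-1747/32)
[Gauss-Seidel] macro 1: S0 reads c1=3 → after 1×micro: -1; S1 reads c0=-1 → after 1×micro: 11/2 ⇒ (c0=-1, c1=11/2)
[Gauss-Seidel] macro 2: S0 reads c1=11/2 → after 1×micro: 7/2; S1 reads c0=7/2 → after 1×micro: 19/4 ⇒ (c0=7/2, c1=19/4)
[Gauss-Seidel] macro 3: S0 reads c1=19/4 → after 1×micro: 47/4; S1 reads c0=47/4 → after 1×micro: -37/8 ⇒ (c0=47/4, c1=-37/8)
[Gauss-Seidel] macro 4: S0 reads c1=-37/8 → after 1×micro: 151/8; S1 reads c0=151/8 → after 1×micro: -413/16 ⇒ (c0=151/8, c1=-413/16)
[Gauss-Seidel] macro 5: S0 reads c1=-413/16 → after 1×micro: 191/16; S1 reads c0=191/16 → after 1×micro: -1621/32 ⇒ (c0=191/16, c1=-1621/32)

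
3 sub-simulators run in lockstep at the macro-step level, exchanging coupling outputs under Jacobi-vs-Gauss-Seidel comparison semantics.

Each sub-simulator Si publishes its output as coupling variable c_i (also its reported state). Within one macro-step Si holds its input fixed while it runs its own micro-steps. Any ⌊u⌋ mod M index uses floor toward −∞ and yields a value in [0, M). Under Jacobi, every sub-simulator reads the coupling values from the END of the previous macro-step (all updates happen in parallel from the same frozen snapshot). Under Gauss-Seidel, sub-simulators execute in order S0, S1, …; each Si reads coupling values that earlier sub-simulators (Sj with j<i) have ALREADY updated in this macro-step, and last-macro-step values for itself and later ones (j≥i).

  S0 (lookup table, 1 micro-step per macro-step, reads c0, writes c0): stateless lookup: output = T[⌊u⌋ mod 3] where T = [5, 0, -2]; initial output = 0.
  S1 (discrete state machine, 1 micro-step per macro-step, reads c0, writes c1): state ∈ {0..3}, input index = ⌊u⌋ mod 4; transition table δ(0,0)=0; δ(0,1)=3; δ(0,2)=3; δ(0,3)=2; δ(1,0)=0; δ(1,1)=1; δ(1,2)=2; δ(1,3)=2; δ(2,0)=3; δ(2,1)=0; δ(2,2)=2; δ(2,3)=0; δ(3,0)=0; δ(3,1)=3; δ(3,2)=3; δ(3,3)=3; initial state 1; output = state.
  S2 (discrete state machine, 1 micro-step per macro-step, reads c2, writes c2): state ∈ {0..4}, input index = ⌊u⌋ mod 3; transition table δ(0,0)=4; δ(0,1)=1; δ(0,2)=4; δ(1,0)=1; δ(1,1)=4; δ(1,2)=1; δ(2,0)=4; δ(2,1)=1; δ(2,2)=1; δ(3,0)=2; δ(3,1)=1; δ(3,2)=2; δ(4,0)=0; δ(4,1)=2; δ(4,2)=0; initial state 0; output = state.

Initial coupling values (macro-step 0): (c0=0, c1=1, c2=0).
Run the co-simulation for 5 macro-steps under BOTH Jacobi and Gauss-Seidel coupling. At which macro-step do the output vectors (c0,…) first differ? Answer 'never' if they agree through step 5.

first divergence at macro-step: 1

[Jacobi] macro 1: S0 reads c0=0 → after 1×micro: 5; S1 reads c0=0 → after 1×micro: 0; S2 reads c2=0 → after 1×micro: 4 ⇒ (c0=5, c1=0, c2=4)
[Jacobi] macro 2: S0 reads c0=5 → after 1×micro: -2; S1 reads c0=5 → after 1×micro: 3; S2 reads c2=4 → after 1×micro: 2 ⇒ (c0=-2, c1=3, c2=2)
[Jacobi] macro 3: S0 reads c0=-2 → after 1×micro: 0; S1 reads c0=-2 → after 1×micro: 3; S2 reads c2=2 → after 1×micro: 1 ⇒ (c0=0, c1=3, c2=1)
[Jacobi] macro 4: S0 reads c0=0 → after 1×micro: 5; S1 reads c0=0 → after 1×micro: 0; S2 reads c2=1 → after 1×micro: 4 ⇒ (c0=5, c1=0, c2=4)
[Jacobi] macro 5: S0 reads c0=5 → after 1×micro: -2; S1 reads c0=5 → after 1×micro: 3; S2 reads c2=4 → after 1×micro: 2 ⇒ (c0=-2, c1=3, c2=2)
[Gauss-Seidel] macro 1: S0 reads c0=0 → after 1×micro: 5; S1 reads c0=5 → after 1×micro: 1; S2 reads c2=0 → after 1×micro: 4 ⇒ (c0=5, c1=1, c2=4)
[Gauss-Seidel] macro 2: S0 reads c0=5 → after 1×micro: -2; S1 reads c0=-2 → after 1×micro: 2; S2 reads c2=4 → after 1×micro: 2 ⇒ (c0=-2, c1=2, c2=2)
[Gauss-Seidel] macro 3: S0 reads c0=-2 → after 1×micro: 0; S1 reads c0=0 → after 1×micro: 3; S2 reads c2=2 → after 1×micro: 1 ⇒ (c0=0, c1=3, c2=1)
[Gauss-Seidel] macro 4: S0 reads c0=0 → after 1×micro: 5; S1 reads c0=5 → after 1×micro: 3; S2 reads c2=1 → after 1×micro: 4 ⇒ (c0=5, c1=3, c2=4)
[Gauss-Seidel] macro 5: S0 reads c0=5 → after 1×micro: -2; S1 reads c0=-2 → after 1×micro: 3; S2 reads c2=4 → after 1×micro: 2 ⇒ (c0=-2, c1=3, c2=2)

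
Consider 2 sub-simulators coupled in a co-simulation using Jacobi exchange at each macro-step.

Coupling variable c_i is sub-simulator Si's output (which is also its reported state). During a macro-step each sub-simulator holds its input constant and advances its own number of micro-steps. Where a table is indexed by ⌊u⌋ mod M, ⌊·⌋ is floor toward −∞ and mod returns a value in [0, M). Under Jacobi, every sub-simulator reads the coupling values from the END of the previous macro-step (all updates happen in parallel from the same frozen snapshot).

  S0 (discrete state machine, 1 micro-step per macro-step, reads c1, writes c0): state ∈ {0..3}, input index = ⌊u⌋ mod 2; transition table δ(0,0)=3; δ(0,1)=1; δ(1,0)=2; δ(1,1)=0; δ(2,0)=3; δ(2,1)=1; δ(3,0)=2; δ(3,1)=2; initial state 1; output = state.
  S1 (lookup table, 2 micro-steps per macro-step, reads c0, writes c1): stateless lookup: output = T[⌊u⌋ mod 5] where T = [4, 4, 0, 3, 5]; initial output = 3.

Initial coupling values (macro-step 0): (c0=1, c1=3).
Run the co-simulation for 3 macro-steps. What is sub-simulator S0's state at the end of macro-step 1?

macro 1: S0 reads c1=3 → after 1×micro: 0; S1 reads c0=1 → after 2×micro: 4 ⇒ (c0=0, c1=4)
macro 2: S0 reads c1=4 → after 1×micro: 3; S1 reads c0=0 → after 2×micro: 4 ⇒ (c0=3, c1=4)
macro 3: S0 reads c1=4 → after 1×micro: 2; S1 reads c0=3 → after 2×micro: 3 ⇒ (c0=2, c1=3)

S0 state at macro-step 1 = 0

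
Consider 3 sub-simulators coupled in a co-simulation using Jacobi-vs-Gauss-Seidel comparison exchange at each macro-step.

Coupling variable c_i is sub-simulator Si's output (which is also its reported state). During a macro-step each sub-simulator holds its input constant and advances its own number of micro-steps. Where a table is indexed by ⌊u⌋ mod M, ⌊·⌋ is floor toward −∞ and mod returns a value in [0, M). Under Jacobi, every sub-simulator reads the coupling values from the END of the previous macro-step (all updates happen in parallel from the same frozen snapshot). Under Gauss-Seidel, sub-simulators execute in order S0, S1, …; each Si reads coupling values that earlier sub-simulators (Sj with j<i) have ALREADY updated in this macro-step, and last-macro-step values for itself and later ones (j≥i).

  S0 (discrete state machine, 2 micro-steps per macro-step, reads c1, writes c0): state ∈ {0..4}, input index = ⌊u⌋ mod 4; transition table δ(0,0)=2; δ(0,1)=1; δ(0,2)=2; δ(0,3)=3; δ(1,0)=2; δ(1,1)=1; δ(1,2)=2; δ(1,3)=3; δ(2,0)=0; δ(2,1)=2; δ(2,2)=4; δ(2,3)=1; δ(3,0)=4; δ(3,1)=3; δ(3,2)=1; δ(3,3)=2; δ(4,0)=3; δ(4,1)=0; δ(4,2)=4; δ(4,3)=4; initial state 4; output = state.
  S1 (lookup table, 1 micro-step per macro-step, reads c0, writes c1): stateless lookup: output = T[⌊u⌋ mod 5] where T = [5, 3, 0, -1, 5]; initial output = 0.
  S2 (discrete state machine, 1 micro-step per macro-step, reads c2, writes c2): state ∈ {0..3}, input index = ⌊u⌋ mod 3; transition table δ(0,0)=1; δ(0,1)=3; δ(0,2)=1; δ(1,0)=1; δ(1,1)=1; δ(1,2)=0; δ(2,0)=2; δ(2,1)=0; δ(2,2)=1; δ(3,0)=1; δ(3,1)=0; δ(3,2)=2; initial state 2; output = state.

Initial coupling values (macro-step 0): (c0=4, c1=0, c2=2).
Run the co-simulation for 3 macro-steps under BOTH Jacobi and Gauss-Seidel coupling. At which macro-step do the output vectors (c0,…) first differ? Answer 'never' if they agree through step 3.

[Jacobi] macro 1: S0 reads c1=0 → after 2×micro: 4; S1 reads c0=4 → after 1×micro: 5; S2 reads c2=2 → after 1×micro: 1 ⇒ (c0=4, c1=5, c2=1)
[Jacobi] macro 2: S0 reads c1=5 → after 2×micro: 1; S1 reads c0=4 → after 1×micro: 5; S2 reads c2=1 → after 1×micro: 1 ⇒ (c0=1, c1=5, c2=1)
[Jacobi] macro 3: S0 reads c1=5 → after 2×micro: 1; S1 reads c0=1 → after 1×micro: 3; S2 reads c2=1 → after 1×micro: 1 ⇒ (c0=1, c1=3, c2=1)
[Gauss-Seidel] macro 1: S0 reads c1=0 → after 2×micro: 4; S1 reads c0=4 → after 1×micro: 5; S2 reads c2=2 → after 1×micro: 1 ⇒ (c0=4, c1=5, c2=1)
[Gauss-Seidel] macro 2: S0 reads c1=5 → after 2×micro: 1; S1 reads c0=1 → after 1×micro: 3; S2 reads c2=1 → after 1×micro: 1 ⇒ (c0=1, c1=3, c2=1)
[Gauss-Seidel] macro 3: S0 reads c1=3 → after 2×micro: 2; S1 reads c0=2 → after 1×micro: 0; S2 reads c2=1 → after 1×micro: 1 ⇒ (c0=2, c1=0, c2=1)

first divergence at macro-step: 2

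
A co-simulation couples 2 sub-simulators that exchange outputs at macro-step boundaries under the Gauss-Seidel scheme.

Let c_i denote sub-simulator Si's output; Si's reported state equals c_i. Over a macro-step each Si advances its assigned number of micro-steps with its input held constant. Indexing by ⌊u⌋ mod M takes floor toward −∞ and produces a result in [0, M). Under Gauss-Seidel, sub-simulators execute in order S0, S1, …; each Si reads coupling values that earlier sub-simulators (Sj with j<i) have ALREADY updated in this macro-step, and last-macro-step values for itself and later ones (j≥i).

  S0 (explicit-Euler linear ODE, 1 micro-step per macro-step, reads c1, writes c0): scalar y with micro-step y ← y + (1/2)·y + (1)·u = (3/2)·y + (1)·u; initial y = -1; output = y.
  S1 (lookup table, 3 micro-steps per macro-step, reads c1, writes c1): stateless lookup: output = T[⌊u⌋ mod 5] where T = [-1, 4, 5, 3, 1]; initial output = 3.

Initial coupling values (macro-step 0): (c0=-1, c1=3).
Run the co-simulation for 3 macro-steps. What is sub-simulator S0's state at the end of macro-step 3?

macro 1: S0 reads c1=3 → after 1×micro: 3/2; S1 reads c1=3 → after 3×micro: 3 ⇒ (c0=3/2, c1=3)
macro 2: S0 reads c1=3 → after 1×micro: 21/4; S1 reads c1=3 → after 3×micro: 3 ⇒ (c0=21/4, c1=3)
macro 3: S0 reads c1=3 → after 1×micro: 87/8; S1 reads c1=3 → after 3×micro: 3 ⇒ (c0=87/8, c1=3)

S0 state at macro-step 3 = 87/8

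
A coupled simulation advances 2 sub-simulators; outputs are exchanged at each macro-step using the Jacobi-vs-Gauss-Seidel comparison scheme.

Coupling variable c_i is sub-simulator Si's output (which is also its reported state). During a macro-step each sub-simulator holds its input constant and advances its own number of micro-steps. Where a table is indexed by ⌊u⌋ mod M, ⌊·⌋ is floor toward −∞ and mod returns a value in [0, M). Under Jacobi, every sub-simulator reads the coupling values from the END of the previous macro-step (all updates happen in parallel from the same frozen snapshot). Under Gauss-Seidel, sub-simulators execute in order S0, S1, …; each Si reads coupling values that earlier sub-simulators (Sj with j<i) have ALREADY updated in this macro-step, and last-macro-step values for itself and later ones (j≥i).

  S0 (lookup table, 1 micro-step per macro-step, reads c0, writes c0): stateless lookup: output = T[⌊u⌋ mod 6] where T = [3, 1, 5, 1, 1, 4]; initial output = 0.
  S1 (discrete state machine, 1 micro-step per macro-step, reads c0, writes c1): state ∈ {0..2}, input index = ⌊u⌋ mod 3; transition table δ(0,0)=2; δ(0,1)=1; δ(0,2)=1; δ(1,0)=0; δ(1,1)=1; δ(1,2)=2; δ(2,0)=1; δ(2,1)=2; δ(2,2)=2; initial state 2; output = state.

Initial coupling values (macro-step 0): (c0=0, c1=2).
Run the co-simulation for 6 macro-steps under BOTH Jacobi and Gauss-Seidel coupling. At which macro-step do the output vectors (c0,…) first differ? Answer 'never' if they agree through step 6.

first divergence at macro-step: 2

[Jacobi] macro 1: S0 reads c0=0 → after 1×micro: 3; S1 reads c0=0 → after 1×micro: 1 ⇒ (c0=3, c1=1)
[Jacobi] macro 2: S0 reads c0=3 → after 1×micro: 1; S1 reads c0=3 → after 1×micro: 0 ⇒ (c0=1, c1=0)
[Jacobi] macro 3: S0 reads c0=1 → after 1×micro: 1; S1 reads c0=1 → after 1×micro: 1 ⇒ (c0=1, c1=1)
[Jacobi] macro 4: S0 reads c0=1 → after 1×micro: 1; S1 reads c0=1 → after 1×micro: 1 ⇒ (c0=1, c1=1)
[Jacobi] macro 5: S0 reads c0=1 → after 1×micro: 1; S1 reads c0=1 → after 1×micro: 1 ⇒ (c0=1, c1=1)
[Jacobi] macro 6: S0 reads c0=1 → after 1×micro: 1; S1 reads c0=1 → after 1×micro: 1 ⇒ (c0=1, c1=1)
[Gauss-Seidel] macro 1: S0 reads c0=0 → after 1×micro: 3; S1 reads c0=3 → after 1×micro: 1 ⇒ (c0=3, c1=1)
[Gauss-Seidel] macro 2: S0 reads c0=3 → after 1×micro: 1; S1 reads c0=1 → after 1×micro: 1 ⇒ (c0=1, c1=1)
[Gauss-Seidel] macro 3: S0 reads c0=1 → after 1×micro: 1; S1 reads c0=1 → after 1×micro: 1 ⇒ (c0=1, c1=1)
[Gauss-Seidel] macro 4: S0 reads c0=1 → after 1×micro: 1; S1 reads c0=1 → after 1×micro: 1 ⇒ (c0=1, c1=1)
[Gauss-Seidel] macro 5: S0 reads c0=1 → after 1×micro: 1; S1 reads c0=1 → after 1×micro: 1 ⇒ (c0=1, c1=1)
[Gauss-Seidel] macro 6: S0 reads c0=1 → after 1×micro: 1; S1 reads c0=1 → after 1×micro: 1 ⇒ (c0=1, c1=1)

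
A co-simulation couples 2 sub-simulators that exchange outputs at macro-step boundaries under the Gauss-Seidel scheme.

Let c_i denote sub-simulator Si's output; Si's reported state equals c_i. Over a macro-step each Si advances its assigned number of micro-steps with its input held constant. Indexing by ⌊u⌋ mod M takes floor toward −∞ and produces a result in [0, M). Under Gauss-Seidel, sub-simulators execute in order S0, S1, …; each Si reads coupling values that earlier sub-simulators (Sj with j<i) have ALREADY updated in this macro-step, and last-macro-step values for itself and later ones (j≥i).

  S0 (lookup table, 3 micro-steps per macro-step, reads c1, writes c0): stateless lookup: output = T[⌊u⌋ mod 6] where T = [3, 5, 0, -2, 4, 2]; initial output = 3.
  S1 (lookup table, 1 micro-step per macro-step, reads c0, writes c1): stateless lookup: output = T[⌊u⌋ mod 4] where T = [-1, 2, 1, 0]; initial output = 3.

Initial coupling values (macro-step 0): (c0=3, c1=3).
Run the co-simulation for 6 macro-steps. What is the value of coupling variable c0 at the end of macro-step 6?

macro 1: S0 reads c1=3 → after 3×micro: -2; S1 reads c0=-2 → after 1×micro: 1 ⇒ (c0=-2, c1=1)
macro 2: S0 reads c1=1 → after 3×micro: 5; S1 reads c0=5 → after 1×micro: 2 ⇒ (c0=5, c1=2)
macro 3: S0 reads c1=2 → after 3×micro: 0; S1 reads c0=0 → after 1×micro: -1 ⇒ (c0=0, c1=-1)
macro 4: S0 reads c1=-1 → after 3×micro: 2; S1 reads c0=2 → after 1×micro: 1 ⇒ (c0=2, c1=1)
macro 5: S0 reads c1=1 → after 3×micro: 5; S1 reads c0=5 → after 1×micro: 2 ⇒ (c0=5, c1=2)
macro 6: S0 reads c1=2 → after 3×micro: 0; S1 reads c0=0 → after 1×micro: -1 ⇒ (c0=0, c1=-1)

c0 at macro-step 6 = 0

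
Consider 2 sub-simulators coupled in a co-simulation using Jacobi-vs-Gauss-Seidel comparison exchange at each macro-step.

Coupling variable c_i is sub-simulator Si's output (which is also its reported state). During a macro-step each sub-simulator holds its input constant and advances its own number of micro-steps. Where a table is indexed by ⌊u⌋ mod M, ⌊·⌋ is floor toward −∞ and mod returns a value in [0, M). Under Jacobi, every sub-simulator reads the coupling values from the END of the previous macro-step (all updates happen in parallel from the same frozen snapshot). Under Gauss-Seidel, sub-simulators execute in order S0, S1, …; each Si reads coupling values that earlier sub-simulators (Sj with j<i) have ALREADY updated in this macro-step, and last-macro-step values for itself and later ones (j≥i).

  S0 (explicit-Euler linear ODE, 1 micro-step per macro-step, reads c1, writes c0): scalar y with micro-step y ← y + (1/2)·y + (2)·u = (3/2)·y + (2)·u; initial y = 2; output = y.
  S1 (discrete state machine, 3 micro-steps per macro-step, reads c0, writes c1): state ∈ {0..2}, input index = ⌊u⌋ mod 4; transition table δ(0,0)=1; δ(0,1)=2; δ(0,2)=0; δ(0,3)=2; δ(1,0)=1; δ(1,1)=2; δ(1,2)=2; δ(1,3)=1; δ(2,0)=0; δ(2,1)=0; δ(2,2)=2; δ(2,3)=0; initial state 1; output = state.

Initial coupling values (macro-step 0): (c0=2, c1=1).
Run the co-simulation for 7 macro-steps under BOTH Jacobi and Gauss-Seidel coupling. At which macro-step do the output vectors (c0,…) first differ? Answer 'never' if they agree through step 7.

[Jacobi] macro 1: S0 reads c1=1 → after 1×micro: 5; S1 reads c0=2 → after 3×micro: 2 ⇒ (c0=5, c1=2)
[Jacobi] macro 2: S0 reads c1=2 → after 1×micro: 23/2; S1 reads c0=5 → after 3×micro: 0 ⇒ (c0=23/2, c1=0)
[Jacobi] macro 3: S0 reads c1=0 → after 1×micro: 69/4; S1 reads c0=23/2 → after 3×micro: 2 ⇒ (c0=69/4, c1=2)
[Jacobi] macro 4: S0 reads c1=2 → after 1×micro: 239/8; S1 reads c0=69/4 → after 3×micro: 0 ⇒ (c0=239/8, c1=0)
[Jacobi] macro 5: S0 reads c1=0 → after 1×micro: 717/16; S1 reads c0=239/8 → after 3×micro: 2 ⇒ (c0=717/16, c1=2)
[Jacobi] macro 6: S0 reads c1=2 → after 1×micro: 2279/32; S1 reads c0=717/16 → after 3×micro: 1 ⇒ (c0=2279/32, c1=1)
[Jacobi] macro 7: S0 reads c1=1 → after 1×micro: 6965/64; S1 reads c0=2279/32 → after 3×micro: 1 ⇒ (c0=6965/64, c1=1)
[Gauss-Seidel] macro 1: S0 reads c1=1 → after 1×micro: 5; S1 reads c0=5 → after 3×micro: 2 ⇒ (c0=5, c1=2)
[Gauss-Seidel] macro 2: S0 reads c1=2 → after 1×micro: 23/2; S1 reads c0=23/2 → after 3×micro: 0 ⇒ (c0=23/2, c1=0)
[Gauss-Seidel] macro 3: S0 reads c1=0 → after 1×micro: 69/4; S1 reads c0=69/4 → after 3×micro: 2 ⇒ (c0=69/4, c1=2)
[Gauss-Seidel] macro 4: S0 reads c1=2 → after 1×micro: 239/8; S1 reads c0=239/8 → after 3×micro: 0 ⇒ (c0=239/8, c1=0)
[Gauss-Seidel] macro 5: S0 reads c1=0 → after 1×micro: 717/16; S1 reads c0=717/16 → after 3×micro: 1 ⇒ (c0=717/16, c1=1)
[Gauss-Seidel] macro 6: S0 reads c1=1 → after 1×micro: 2215/32; S1 reads c0=2215/32 → after 3×micro: 2 ⇒ (c0=2215/32, c1=2)
[Gauss-Seidel] macro 7: S0 reads c1=2 → after 1×micro: 6901/64; S1 reads c0=6901/64 → after 3×micro: 0 ⇒ (c0=6901/64, c1=0)

first divergence at macro-step: 5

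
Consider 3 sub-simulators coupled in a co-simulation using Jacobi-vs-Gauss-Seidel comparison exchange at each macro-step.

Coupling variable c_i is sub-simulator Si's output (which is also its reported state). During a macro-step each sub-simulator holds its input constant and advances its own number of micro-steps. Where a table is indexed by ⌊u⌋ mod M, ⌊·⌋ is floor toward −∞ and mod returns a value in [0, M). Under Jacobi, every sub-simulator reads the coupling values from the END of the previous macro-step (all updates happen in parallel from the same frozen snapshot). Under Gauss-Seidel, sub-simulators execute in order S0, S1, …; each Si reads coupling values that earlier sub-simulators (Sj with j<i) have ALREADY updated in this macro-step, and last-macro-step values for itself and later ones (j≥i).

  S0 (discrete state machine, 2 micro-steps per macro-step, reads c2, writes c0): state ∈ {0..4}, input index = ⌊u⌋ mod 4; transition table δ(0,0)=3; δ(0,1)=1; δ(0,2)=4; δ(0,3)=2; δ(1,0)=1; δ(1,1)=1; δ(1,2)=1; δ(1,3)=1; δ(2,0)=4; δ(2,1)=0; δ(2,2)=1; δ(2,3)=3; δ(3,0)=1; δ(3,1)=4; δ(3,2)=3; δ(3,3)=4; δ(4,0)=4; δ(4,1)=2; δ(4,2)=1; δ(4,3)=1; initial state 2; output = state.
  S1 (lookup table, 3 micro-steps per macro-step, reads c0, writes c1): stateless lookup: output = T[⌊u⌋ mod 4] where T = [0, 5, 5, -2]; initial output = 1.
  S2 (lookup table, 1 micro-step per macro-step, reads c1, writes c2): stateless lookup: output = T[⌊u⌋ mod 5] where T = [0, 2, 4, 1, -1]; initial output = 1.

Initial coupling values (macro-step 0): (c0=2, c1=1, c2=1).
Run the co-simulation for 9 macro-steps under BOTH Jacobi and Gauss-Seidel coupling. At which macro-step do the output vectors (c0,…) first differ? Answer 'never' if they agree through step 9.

[Jacobi] macro 1: S0 reads c2=1 → after 2×micro: 1; S1 reads c0=2 → after 3×micro: 5; S2 reads c1=1 → after 1×micro: 2 ⇒ (c0=1, c1=5, c2=2)
[Jacobi] macro 2: S0 reads c2=2 → after 2×micro: 1; S1 reads c0=1 → after 3×micro: 5; S2 reads c1=5 → after 1×micro: 0 ⇒ (c0=1, c1=5, c2=0)
[Jacobi] macro 3: S0 reads c2=0 → after 2×micro: 1; S1 reads c0=1 → after 3×micro: 5; S2 reads c1=5 → after 1×micro: 0 ⇒ (c0=1, c1=5, c2=0)
[Jacobi] macro 4: S0 reads c2=0 → after 2×micro: 1; S1 reads c0=1 → after 3×micro: 5; S2 reads c1=5 → after 1×micro: 0 ⇒ (c0=1, c1=5, c2=0)
[Jacobi] macro 5: S0 reads c2=0 → after 2×micro: 1; S1 reads c0=1 → after 3×micro: 5; S2 reads c1=5 → after 1×micro: 0 ⇒ (c0=1, c1=5, c2=0)
[Jacobi] macro 6: S0 reads c2=0 → after 2×micro: 1; S1 reads c0=1 → after 3×micro: 5; S2 reads c1=5 → after 1×micro: 0 ⇒ (c0=1, c1=5, c2=0)
[Jacobi] macro 7: S0 reads c2=0 → after 2×micro: 1; S1 reads c0=1 → after 3×micro: 5; S2 reads c1=5 → after 1×micro: 0 ⇒ (c0=1, c1=5, c2=0)
[Jacobi] macro 8: S0 reads c2=0 → after 2×micro: 1; S1 reads c0=1 → after 3×micro: 5; S2 reads c1=5 → after 1×micro: 0 ⇒ (c0=1, c1=5, c2=0)
[Jacobi] macro 9: S0 reads c2=0 → after 2×micro: 1; S1 reads c0=1 → after 3×micro: 5; S2 reads c1=5 → after 1×micro: 0 ⇒ (c0=1, c1=5, c2=0)
[Gauss-Seidel] macro 1: S0 reads c2=1 → after 2×micro: 1; S1 reads c0=1 → after 3×micro: 5; S2 reads c1=5 → after 1×micro: 0 ⇒ (c0=1, c1=5, c2=0)
[Gauss-Seidel] macro 2: S0 reads c2=0 → after 2×micro: 1; S1 reads c0=1 → after 3×micro: 5; S2 reads c1=5 → after 1×micro: 0 ⇒ (c0=1, c1=5, c2=0)
[Gauss-Seidel] macro 3: S0 reads c2=0 → after 2×micro: 1; S1 reads c0=1 → after 3×micro: 5; S2 reads c1=5 → after 1×micro: 0 ⇒ (c0=1, c1=5, c2=0)
[Gauss-Seidel] macro 4: S0 reads c2=0 → after 2×micro: 1; S1 reads c0=1 → after 3×micro: 5; S2 reads c1=5 → after 1×micro: 0 ⇒ (c0=1, c1=5, c2=0)
[Gauss-Seidel] macro 5: S0 reads c2=0 → after 2×micro: 1; S1 reads c0=1 → after 3×micro: 5; S2 reads c1=5 → after 1×micro: 0 ⇒ (c0=1, c1=5, c2=0)
[Gauss-Seidel] macro 6: S0 reads c2=0 → after 2×micro: 1; S1 reads c0=1 → after 3×micro: 5; S2 reads c1=5 → after 1×micro: 0 ⇒ (c0=1, c1=5, c2=0)
[Gauss-Seidel] macro 7: S0 reads c2=0 → after 2×micro: 1; S1 reads c0=1 → after 3×micro: 5; S2 reads c1=5 → after 1×micro: 0 ⇒ (c0=1, c1=5, c2=0)
[Gauss-Seidel] macro 8: S0 reads c2=0 → after 2×micro: 1; S1 reads c0=1 → after 3×micro: 5; S2 reads c1=5 → after 1×micro: 0 ⇒ (c0=1, c1=5, c2=0)
[Gauss-Seidel] macro 9: S0 reads c2=0 → after 2×micro: 1; S1 reads c0=1 → after 3×micro: 5; S2 reads c1=5 → after 1×micro: 0 ⇒ (c0=1, c1=5, c2=0)

first divergence at macro-step: 1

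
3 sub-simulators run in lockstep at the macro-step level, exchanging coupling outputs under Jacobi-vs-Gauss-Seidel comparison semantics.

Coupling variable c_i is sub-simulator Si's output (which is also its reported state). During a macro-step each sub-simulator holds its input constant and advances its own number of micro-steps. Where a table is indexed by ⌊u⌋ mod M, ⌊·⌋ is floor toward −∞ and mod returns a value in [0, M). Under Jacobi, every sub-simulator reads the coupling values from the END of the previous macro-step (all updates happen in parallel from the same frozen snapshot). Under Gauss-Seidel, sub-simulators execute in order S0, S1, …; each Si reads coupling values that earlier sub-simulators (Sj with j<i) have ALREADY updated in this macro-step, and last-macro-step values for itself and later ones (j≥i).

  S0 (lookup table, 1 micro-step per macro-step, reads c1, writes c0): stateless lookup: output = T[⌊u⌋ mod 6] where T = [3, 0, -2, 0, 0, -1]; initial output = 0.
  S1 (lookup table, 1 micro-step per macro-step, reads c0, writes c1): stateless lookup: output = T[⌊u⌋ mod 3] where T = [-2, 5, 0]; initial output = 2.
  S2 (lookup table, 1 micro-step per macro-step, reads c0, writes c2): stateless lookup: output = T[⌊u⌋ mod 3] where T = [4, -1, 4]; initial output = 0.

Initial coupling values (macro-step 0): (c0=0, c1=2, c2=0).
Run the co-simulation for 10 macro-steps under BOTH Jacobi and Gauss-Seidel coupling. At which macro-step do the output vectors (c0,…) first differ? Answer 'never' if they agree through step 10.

first divergence at macro-step: 1

[Jacobi] macro 1: S0 reads c1=2 → after 1×micro: -2; S1 reads c0=0 → after 1×micro: -2; S2 reads c0=0 → after 1×micro: 4 ⇒ (c0=-2, c1=-2, c2=4)
[Jacobi] macro 2: S0 reads c1=-2 → after 1×micro: 0; S1 reads c0=-2 → after 1×micro: 5; S2 reads c0=-2 → after 1×micro: -1 ⇒ (c0=0, c1=5, c2=-1)
[Jacobi] macro 3: S0 reads c1=5 → after 1×micro: -1; S1 reads c0=0 → after 1×micro: -2; S2 reads c0=0 → after 1×micro: 4 ⇒ (c0=-1, c1=-2, c2=4)
[Jacobi] macro 4: S0 reads c1=-2 → after 1×micro: 0; S1 reads c0=-1 → after 1×micro: 0; S2 reads c0=-1 → after 1×micro: 4 ⇒ (c0=0, c1=0, c2=4)
[Jacobi] macro 5: S0 reads c1=0 → after 1×micro: 3; S1 reads c0=0 → after 1×micro: -2; S2 reads c0=0 → after 1×micro: 4 ⇒ (c0=3, c1=-2, c2=4)
[Jacobi] macro 6: S0 reads c1=-2 → after 1×micro: 0; S1 reads c0=3 → after 1×micro: -2; S2 reads c0=3 → after 1×micro: 4 ⇒ (c0=0, c1=-2, c2=4)
[Jacobi] macro 7: S0 reads c1=-2 → after 1×micro: 0; S1 reads c0=0 → after 1×micro: -2; S2 reads c0=0 → after 1×micro: 4 ⇒ (c0=0, c1=-2, c2=4)
[Jacobi] macro 8: S0 reads c1=-2 → after 1×micro: 0; S1 reads c0=0 → after 1×micro: -2; S2 reads c0=0 → after 1×micro: 4 ⇒ (c0=0, c1=-2, c2=4)
[Jacobi] macro 9: S0 reads c1=-2 → after 1×micro: 0; S1 reads c0=0 → after 1×micro: -2; S2 reads c0=0 → after 1×micro: 4 ⇒ (c0=0, c1=-2, c2=4)
[Jacobi] macro 10: S0 reads c1=-2 → after 1×micro: 0; S1 reads c0=0 → after 1×micro: -2; S2 reads c0=0 → after 1×micro: 4 ⇒ (c0=0, c1=-2, c2=4)
[Gauss-Seidel] macro 1: S0 reads c1=2 → after 1×micro: -2; S1 reads c0=-2 → after 1×micro: 5; S2 reads c0=-2 → after 1×micro: -1 ⇒ (c0=-2, c1=5, c2=-1)
[Gauss-Seidel] macro 2: S0 reads c1=5 → after 1×micro: -1; S1 reads c0=-1 → after 1×micro: 0; S2 reads c0=-1 → after 1×micro: 4 ⇒ (c0=-1, c1=0, c2=4)
[Gauss-Seidel] macro 3: S0 reads c1=0 → after 1×micro: 3; S1 reads c0=3 → after 1×micro: -2; S2 reads c0=3 → after 1×micro: 4 ⇒ (c0=3, c1=-2, c2=4)
[Gauss-Seidel] macro 4: S0 reads c1=-2 → after 1×micro: 0; S1 reads c0=0 → after 1×micro: -2; S2 reads c0=0 → after 1×micro: 4 ⇒ (c0=0, c1=-2, c2=4)
[Gauss-Seidel] macro 5: S0 reads c1=-2 → after 1×micro: 0; S1 reads c0=0 → after 1×micro: -2; S2 reads c0=0 → after 1×micro: 4 ⇒ (c0=0, c1=-2, c2=4)
[Gauss-Seidel] macro 6: S0 reads c1=-2 → after 1×micro: 0; S1 reads c0=0 → after 1×micro: -2; S2 reads c0=0 → after 1×micro: 4 ⇒ (c0=0, c1=-2, c2=4)
[Gauss-Seidel] macro 7: S0 reads c1=-2 → after 1×micro: 0; S1 reads c0=0 → after 1×micro: -2; S2 reads c0=0 → after 1×micro: 4 ⇒ (c0=0, c1=-2, c2=4)
[Gauss-Seidel] macro 8: S0 reads c1=-2 → after 1×micro: 0; S1 reads c0=0 → after 1×micro: -2; S2 reads c0=0 → after 1×micro: 4 ⇒ (c0=0, c1=-2, c2=4)
[Gauss-Seidel] macro 9: S0 reads c1=-2 → after 1×micro: 0; S1 reads c0=0 → after 1×micro: -2; S2 reads c0=0 → after 1×micro: 4 ⇒ (c0=0, c1=-2, c2=4)
[Gauss-Seidel] macro 10: S0 reads c1=-2 → after 1×micro: 0; S1 reads c0=0 → after 1×micro: -2; S2 reads c0=0 → after 1×micro: 4 ⇒ (c0=0, c1=-2, c2=4)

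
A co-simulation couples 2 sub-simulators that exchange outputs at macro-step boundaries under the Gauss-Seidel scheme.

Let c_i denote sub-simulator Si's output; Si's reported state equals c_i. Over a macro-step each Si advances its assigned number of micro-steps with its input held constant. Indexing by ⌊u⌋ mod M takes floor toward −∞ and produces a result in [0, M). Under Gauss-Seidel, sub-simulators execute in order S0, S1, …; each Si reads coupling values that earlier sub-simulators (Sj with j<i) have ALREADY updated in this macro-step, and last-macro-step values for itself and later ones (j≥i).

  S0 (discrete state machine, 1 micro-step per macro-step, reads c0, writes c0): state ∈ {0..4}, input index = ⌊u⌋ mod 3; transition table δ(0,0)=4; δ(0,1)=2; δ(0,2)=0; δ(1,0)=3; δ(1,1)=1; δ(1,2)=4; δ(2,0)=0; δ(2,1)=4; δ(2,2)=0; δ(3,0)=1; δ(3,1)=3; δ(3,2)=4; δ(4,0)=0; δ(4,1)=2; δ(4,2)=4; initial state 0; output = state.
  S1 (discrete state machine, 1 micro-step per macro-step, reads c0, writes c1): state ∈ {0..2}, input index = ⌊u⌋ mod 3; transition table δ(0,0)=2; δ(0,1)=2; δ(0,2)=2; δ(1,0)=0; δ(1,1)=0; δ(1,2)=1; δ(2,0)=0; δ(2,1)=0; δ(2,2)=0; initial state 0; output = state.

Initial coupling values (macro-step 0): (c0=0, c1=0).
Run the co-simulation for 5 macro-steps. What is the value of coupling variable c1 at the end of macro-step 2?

macro 1: S0 reads c0=0 → after 1×micro: 4; S1 reads c0=4 → after 1×micro: 2 ⇒ (c0=4, c1=2)
macro 2: S0 reads c0=4 → after 1×micro: 2; S1 reads c0=2 → after 1×micro: 0 ⇒ (c0=2, c1=0)
macro 3: S0 reads c0=2 → after 1×micro: 0; S1 reads c0=0 → after 1×micro: 2 ⇒ (c0=0, c1=2)
macro 4: S0 reads c0=0 → after 1×micro: 4; S1 reads c0=4 → after 1×micro: 0 ⇒ (c0=4, c1=0)
macro 5: S0 reads c0=4 → after 1×micro: 2; S1 reads c0=2 → after 1×micro: 2 ⇒ (c0=2, c1=2)

c1 at macro-step 2 = 0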